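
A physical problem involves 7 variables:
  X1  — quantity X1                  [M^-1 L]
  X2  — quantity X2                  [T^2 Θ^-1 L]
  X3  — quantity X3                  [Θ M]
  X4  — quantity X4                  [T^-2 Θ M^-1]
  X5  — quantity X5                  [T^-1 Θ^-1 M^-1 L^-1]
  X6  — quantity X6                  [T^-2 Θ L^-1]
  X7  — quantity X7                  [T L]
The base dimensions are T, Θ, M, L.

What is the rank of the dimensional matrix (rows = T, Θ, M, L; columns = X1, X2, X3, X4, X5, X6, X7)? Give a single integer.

3

Dimensional matrix (T×Θ×M×L by X1×X2×X3×X4×X5×X6×X7):
  T: [ 0  2  0 -2 -1 -2  1]
  Θ: [ 0 -1  1  1 -1  1  0]
  M: [-1  0  1 -1 -1  0  0]
  L: [ 1  1  0  0 -1 -1  1]
Echelon form has 3 nonzero rows (pivots: X1,X2,X3)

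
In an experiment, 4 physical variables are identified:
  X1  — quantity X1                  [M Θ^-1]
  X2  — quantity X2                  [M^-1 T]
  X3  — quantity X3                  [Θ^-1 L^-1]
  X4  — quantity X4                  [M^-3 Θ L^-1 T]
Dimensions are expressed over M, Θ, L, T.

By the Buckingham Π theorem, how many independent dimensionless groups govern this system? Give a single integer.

Write exponents as rows M,Θ,L,T / cols X1,X2,X3,X4:
  M: [ 1 -1  0 -3]
  Θ: [-1  0 -1  1]
  L: [ 0  0 -1 -1]
  T: [ 0  1  0  1]
RREF → pivots at {X1,X2,X3} ⇒ r = 3
4 vars − rank 3 = 1 Π group

1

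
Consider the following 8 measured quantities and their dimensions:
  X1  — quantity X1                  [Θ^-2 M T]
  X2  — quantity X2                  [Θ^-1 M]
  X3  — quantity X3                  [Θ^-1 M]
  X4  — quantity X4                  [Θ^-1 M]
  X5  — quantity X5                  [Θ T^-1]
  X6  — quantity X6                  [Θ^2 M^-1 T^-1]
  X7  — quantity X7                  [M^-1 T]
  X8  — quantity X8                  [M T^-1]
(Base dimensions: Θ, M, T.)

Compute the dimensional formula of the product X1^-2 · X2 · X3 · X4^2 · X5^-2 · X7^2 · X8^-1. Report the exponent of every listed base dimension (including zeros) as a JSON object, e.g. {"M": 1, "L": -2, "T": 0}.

{"Θ": -2, "M": -1, "T": 3}

Write exponents as rows Θ,M,T / cols X1,X2,X3,X4,X5,X6,X7,X8:
  Θ: [-2 -1 -1 -1  1  2  0  0]
  M: [ 1  1  1  1  0 -1 -1  1]
  T: [ 1  0  0  0 -1 -1  1 -1]
  [Θ]: (-2)·-2+(1)·-1+(1)·-1+(2)·-1+(-2)·1+(2)·0+(-1)·0 = -2
  [M]: (-2)·1+(1)·1+(1)·1+(2)·1+(-2)·0+(2)·-1+(-1)·1 = -1
  [T]: (-2)·1+(1)·0+(1)·0+(2)·0+(-2)·-1+(2)·1+(-1)·-1 = 3
⇒ Θ^-2 M^-1 T^3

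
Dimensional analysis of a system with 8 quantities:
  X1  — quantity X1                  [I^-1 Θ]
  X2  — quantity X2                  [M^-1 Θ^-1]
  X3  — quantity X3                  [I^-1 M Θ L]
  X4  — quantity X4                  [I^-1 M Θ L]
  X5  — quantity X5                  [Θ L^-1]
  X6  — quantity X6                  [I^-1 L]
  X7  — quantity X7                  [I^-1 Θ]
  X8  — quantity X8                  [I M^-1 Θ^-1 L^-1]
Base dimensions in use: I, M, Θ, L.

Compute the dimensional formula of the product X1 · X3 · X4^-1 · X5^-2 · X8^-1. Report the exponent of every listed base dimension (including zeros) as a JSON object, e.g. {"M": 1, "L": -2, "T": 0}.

{"I": -2, "M": 1, "Θ": 0, "L": 3}

Dimensional matrix (I×M×Θ×L by X1×X2×X3×X4×X5×X6×X7×X8):
  I: [-1  0 -1 -1  0 -1 -1  1]
  M: [ 0 -1  1  1  0  0  0 -1]
  Θ: [ 1 -1  1  1  1  0  1 -1]
  L: [ 0  0  1  1 -1  1  0 -1]
  [I]: (1)·-1+(1)·-1+(-1)·-1+(-2)·0+(-1)·1 = -2
  [M]: (1)·0+(1)·1+(-1)·1+(-2)·0+(-1)·-1 = 1
  [Θ]: (1)·1+(1)·1+(-1)·1+(-2)·1+(-1)·-1 = 0
  [L]: (1)·0+(1)·1+(-1)·1+(-2)·-1+(-1)·-1 = 3
⇒ I^-2 M L^3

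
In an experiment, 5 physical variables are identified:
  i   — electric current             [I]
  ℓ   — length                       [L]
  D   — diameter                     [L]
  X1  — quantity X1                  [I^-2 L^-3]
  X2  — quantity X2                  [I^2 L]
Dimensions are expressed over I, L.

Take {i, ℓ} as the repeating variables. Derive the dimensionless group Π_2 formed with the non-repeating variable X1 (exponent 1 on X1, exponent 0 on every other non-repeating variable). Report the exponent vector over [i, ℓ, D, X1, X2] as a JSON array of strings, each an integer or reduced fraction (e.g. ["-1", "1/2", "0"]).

Dimensional matrix (I×L by i×ℓ×D×X1×X2):
  I: [ 1  0  0 -2  2]
  L: [ 0  1  1 -3  1]
RREF → pivots at {i,ℓ} ⇒ r = 2
Repeat: i,ℓ; free: D,X1,X2
RREF:
  r0: [   1    0    0   -2    2]
  r1: [   0    1    1   -3    1]
Fix exponent of X1 at 1, D at 0, X2 at 0; solve each RREF row for its pivot's exponent:
  r0: exp(i) + (-2)·1 = 0 ⇒ exp(i) = 2
  r1: exp(ℓ) + (-3)·1 = 0 ⇒ exp(ℓ) = 3
Π_2 = i^2 · ℓ^3 · X1

["2", "3", "0", "1", "0"]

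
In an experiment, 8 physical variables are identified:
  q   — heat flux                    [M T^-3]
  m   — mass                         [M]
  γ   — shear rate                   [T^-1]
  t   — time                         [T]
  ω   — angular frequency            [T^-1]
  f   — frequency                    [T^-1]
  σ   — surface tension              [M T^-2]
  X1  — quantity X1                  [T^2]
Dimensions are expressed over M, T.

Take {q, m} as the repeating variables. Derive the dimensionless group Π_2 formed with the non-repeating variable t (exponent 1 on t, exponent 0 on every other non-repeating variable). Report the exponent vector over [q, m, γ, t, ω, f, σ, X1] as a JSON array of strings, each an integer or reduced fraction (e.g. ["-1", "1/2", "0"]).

["1/3", "-1/3", "0", "1", "0", "0", "0", "0"]

Exponent matrix [M,T] × [q,m,γ,t,ω,f,σ,X1]:
  M: [ 1  1  0  0  0  0  1  0]
  T: [-3  0 -1  1 -1 -1 -2  2]
RREF → pivots at {q,m} ⇒ r = 2
Pivot set = {q,m}, free = {γ,t,ω,f,σ,X1}
RREF:
  r0: [   1    0  1/3 -1/3  1/3  1/3  2/3 -2/3]
  r1: [   0    1 -1/3  1/3 -1/3 -1/3  1/3  2/3]
Fix exponent of t at 1, γ at 0, ω at 0, f at 0, σ at 0, X1 at 0; solve each RREF row for its pivot's exponent:
  r0: exp(q) + (-1/3)·1 = 0 ⇒ exp(q) = 1/3
  r1: exp(m) + (1/3)·1 = 0 ⇒ exp(m) = -1/3
Π_2 = q^(1/3) · m^(-1/3) · t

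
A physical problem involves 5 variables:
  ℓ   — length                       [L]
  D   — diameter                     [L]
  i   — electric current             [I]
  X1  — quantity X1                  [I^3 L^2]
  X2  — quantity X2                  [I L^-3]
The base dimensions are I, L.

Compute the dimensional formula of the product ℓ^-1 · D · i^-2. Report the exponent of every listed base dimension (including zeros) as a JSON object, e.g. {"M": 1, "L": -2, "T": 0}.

Dimensional matrix (I×L by ℓ×D×i×X1×X2):
  I: [ 0  0  1  3  1]
  L: [ 1  1  0  2 -3]
  [I]: (-1)·0+(1)·0+(-2)·1 = -2
  [L]: (-1)·1+(1)·1+(-2)·0 = 0
⇒ I^-2

{"I": -2, "L": 0}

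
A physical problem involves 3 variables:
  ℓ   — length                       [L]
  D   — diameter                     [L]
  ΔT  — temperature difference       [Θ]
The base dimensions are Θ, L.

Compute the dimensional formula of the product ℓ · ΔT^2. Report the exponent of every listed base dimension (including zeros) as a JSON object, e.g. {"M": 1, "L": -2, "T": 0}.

Dimensional matrix (Θ×L by ℓ×D×ΔT):
  Θ: [ 0  0  1]
  L: [ 1  1  0]
  [Θ]: (1)·0+(2)·1 = 2
  [L]: (1)·1+(2)·0 = 1
⇒ Θ^2 L

{"Θ": 2, "L": 1}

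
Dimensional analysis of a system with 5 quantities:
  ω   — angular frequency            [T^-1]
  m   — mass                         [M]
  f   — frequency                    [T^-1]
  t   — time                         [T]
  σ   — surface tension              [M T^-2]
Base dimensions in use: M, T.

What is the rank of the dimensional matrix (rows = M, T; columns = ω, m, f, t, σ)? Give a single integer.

Exponent matrix [M,T] × [ω,m,f,t,σ]:
  M: [ 0  1  0  0  1]
  T: [-1  0 -1  1 -2]
Row reduction gives pivot columns ω,m; rank = 2

2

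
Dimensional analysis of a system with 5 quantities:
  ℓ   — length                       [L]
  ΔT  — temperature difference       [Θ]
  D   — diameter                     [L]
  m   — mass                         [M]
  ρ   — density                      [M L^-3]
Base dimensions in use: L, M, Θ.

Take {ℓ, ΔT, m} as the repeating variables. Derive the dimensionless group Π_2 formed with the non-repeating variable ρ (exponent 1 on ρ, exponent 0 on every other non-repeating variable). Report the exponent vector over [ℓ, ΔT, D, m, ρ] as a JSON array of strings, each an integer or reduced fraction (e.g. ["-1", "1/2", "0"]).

Exponent matrix [L,M,Θ] × [ℓ,ΔT,D,m,ρ]:
  L: [ 1  0  1  0 -3]
  M: [ 0  0  0  1  1]
  Θ: [ 0  1  0  0  0]
Echelon form has 3 nonzero rows (pivots: ℓ,ΔT,m)
Pivot set = {ℓ,ΔT,m}, free = {D,ρ}
RREF:
  r0: [   1    0    1    0   -3]
  r1: [   0    1    0    0    0]
  r2: [   0    0    0    1    1]
Fix exponent of ρ at 1, D at 0; solve each RREF row for its pivot's exponent:
  r0: exp(ℓ) + (-3)·1 = 0 ⇒ exp(ℓ) = 3
  r1: exp(ΔT) + (0)·1 = 0 ⇒ exp(ΔT) = 0
  r2: exp(m) + (1)·1 = 0 ⇒ exp(m) = -1
Π_2 = ℓ^3 · m^-1 · ρ

["3", "0", "0", "-1", "1"]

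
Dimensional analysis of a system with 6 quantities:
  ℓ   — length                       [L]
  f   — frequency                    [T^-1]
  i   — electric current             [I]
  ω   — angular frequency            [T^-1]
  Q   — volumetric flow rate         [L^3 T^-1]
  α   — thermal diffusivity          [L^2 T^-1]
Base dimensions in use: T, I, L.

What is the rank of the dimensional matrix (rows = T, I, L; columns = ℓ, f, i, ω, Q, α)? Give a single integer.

Dimensional matrix (T×I×L by ℓ×f×i×ω×Q×α):
  T: [ 0 -1  0 -1 -1 -1]
  I: [ 0  0  1  0  0  0]
  L: [ 1  0  0  0  3  2]
RREF → pivots at {ℓ,f,i} ⇒ r = 3

3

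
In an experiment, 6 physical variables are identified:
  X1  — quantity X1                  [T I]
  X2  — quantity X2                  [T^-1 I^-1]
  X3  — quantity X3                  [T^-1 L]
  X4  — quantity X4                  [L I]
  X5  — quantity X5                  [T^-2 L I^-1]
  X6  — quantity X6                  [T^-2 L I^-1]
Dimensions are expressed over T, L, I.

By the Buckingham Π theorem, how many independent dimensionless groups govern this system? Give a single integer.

4

Write exponents as rows T,L,I / cols X1,X2,X3,X4,X5,X6:
  T: [ 1 -1 -1  0 -2 -2]
  L: [ 0  0  1  1  1  1]
  I: [ 1 -1  0  1 -1 -1]
Echelon form has 2 nonzero rows (pivots: X1,X3)
6 vars − rank 2 = 4 Π groups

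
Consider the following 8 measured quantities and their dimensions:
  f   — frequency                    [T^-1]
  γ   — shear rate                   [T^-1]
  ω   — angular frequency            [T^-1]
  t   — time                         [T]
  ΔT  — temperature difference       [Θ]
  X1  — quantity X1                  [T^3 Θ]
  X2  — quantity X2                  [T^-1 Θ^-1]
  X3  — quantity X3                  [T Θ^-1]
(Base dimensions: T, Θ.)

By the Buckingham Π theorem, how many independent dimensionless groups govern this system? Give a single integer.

Write exponents as rows T,Θ / cols f,γ,ω,t,ΔT,X1,X2,X3:
  T: [-1 -1 -1  1  0  3 -1  1]
  Θ: [ 0  0  0  0  1  1 -1 -1]
Echelon form has 2 nonzero rows (pivots: f,ΔT)
8 vars − rank 2 = 6 Π groups

6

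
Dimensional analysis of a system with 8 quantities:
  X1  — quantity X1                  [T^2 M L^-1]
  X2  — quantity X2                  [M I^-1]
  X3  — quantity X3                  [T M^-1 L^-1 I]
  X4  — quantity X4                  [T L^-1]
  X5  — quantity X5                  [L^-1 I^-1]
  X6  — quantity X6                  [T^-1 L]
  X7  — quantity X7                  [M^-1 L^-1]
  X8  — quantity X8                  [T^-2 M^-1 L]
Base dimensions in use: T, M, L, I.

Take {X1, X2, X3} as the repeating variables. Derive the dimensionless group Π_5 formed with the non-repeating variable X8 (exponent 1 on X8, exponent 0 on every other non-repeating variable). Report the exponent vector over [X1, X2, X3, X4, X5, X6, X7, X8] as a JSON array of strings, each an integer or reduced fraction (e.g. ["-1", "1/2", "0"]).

["1", "0", "0", "0", "0", "0", "0", "1"]

Exponent matrix [T,M,L,I] × [X1,X2,X3,X4,X5,X6,X7,X8]:
  T: [ 2  0  1  1  0 -1  0 -2]
  M: [ 1  1 -1  0  0  0 -1 -1]
  L: [-1  0 -1 -1 -1  1 -1  1]
  I: [ 0 -1  1  0 -1  0  0  0]
Echelon form has 3 nonzero rows (pivots: X1,X2,X3)
Pivot set = {X1,X2,X3}, free = {X4,X5,X6,X7,X8}
RREF:
  r0: [   1    0    0    0   -1    0   -1   -1]
  r1: [   0    1    0    1    3   -1    2    0]
  r2: [   0    0    1    1    2   -1    2    0]
  r3: [   0    0    0    0    0    0    0    0]
Fix exponent of X8 at 1, X4 at 0, X5 at 0, X6 at 0, X7 at 0; solve each RREF row for its pivot's exponent:
  r0: exp(X1) + (-1)·1 = 0 ⇒ exp(X1) = 1
  r1: exp(X2) + (0)·1 = 0 ⇒ exp(X2) = 0
  r2: exp(X3) + (0)·1 = 0 ⇒ exp(X3) = 0
Π_5 = X1 · X8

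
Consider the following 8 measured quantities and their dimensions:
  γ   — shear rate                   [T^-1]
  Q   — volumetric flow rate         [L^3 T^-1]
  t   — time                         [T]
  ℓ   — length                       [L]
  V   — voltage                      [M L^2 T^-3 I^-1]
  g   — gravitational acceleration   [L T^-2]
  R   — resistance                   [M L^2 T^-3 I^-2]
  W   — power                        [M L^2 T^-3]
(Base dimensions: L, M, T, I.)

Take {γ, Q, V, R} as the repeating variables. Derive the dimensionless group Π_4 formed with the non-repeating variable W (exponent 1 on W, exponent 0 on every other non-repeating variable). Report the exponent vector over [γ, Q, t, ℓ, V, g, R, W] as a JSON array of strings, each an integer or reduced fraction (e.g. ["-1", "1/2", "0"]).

["0", "0", "0", "0", "-2", "0", "1", "1"]

Write exponents as rows L,M,T,I / cols γ,Q,t,ℓ,V,g,R,W:
  L: [ 0  3  0  1  2  1  2  2]
  M: [ 0  0  0  0  1  0  1  1]
  T: [-1 -1  1  0 -3 -2 -3 -3]
  I: [ 0  0  0  0 -1  0 -2  0]
Row reduction gives pivot columns γ,Q,V,R; rank = 4
Repeat: γ,Q,V,R; free: t,ℓ,g,W
RREF:
  r0: [   1    0   -1 -1/3    0  5/3    0    0]
  r1: [   0    1    0  1/3    0  1/3    0    0]
  r2: [   0    0    0    0    1    0    0    2]
  r3: [   0    0    0    0    0    0    1   -1]
Fix exponent of W at 1, t at 0, ℓ at 0, g at 0; solve each RREF row for its pivot's exponent:
  r0: exp(γ) + (0)·1 = 0 ⇒ exp(γ) = 0
  r1: exp(Q) + (0)·1 = 0 ⇒ exp(Q) = 0
  r2: exp(V) + (2)·1 = 0 ⇒ exp(V) = -2
  r3: exp(R) + (-1)·1 = 0 ⇒ exp(R) = 1
Π_4 = V^-2 · R · W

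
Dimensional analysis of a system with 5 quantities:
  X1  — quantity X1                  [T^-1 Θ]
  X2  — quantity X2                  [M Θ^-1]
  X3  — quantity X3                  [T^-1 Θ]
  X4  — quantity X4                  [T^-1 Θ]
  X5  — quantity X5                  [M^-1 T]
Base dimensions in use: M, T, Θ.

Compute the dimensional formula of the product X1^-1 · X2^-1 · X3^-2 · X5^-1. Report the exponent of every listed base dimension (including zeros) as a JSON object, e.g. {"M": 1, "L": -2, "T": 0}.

Exponent matrix [M,T,Θ] × [X1,X2,X3,X4,X5]:
  M: [ 0  1  0  0 -1]
  T: [-1  0 -1 -1  1]
  Θ: [ 1 -1  1  1  0]
  [M]: (-1)·0+(-1)·1+(-2)·0+(-1)·-1 = 0
  [T]: (-1)·-1+(-1)·0+(-2)·-1+(-1)·1 = 2
  [Θ]: (-1)·1+(-1)·-1+(-2)·1+(-1)·0 = -2
⇒ T^2 Θ^-2

{"M": 0, "T": 2, "Θ": -2}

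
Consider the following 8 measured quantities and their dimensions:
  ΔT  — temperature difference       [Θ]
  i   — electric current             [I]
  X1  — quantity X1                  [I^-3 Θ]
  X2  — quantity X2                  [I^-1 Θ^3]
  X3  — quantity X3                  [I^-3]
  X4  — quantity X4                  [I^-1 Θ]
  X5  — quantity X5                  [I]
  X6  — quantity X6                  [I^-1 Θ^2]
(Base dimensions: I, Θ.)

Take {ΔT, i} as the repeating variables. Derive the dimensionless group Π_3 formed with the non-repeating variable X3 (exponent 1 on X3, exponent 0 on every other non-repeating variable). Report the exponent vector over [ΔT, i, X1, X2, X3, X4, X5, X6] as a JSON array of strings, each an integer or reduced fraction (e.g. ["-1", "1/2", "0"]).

["0", "3", "0", "0", "1", "0", "0", "0"]

Dimensional matrix (I×Θ by ΔT×i×X1×X2×X3×X4×X5×X6):
  I: [ 0  1 -3 -1 -3 -1  1 -1]
  Θ: [ 1  0  1  3  0  1  0  2]
RREF → pivots at {ΔT,i} ⇒ r = 2
Pivot set = {ΔT,i}, free = {X1,X2,X3,X4,X5,X6}
RREF:
  r0: [   1    0    1    3    0    1    0    2]
  r1: [   0    1   -3   -1   -3   -1    1   -1]
Fix exponent of X3 at 1, X1 at 0, X2 at 0, X4 at 0, X5 at 0, X6 at 0; solve each RREF row for its pivot's exponent:
  r0: exp(ΔT) + (0)·1 = 0 ⇒ exp(ΔT) = 0
  r1: exp(i) + (-3)·1 = 0 ⇒ exp(i) = 3
Π_3 = i^3 · X3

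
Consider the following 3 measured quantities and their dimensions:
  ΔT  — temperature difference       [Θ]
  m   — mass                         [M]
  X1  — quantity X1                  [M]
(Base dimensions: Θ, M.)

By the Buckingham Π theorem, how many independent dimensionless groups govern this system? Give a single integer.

1

Exponent matrix [Θ,M] × [ΔT,m,X1]:
  Θ: [ 1  0  0]
  M: [ 0  1  1]
Row reduction gives pivot columns ΔT,m; rank = 2
3 vars − rank 2 = 1 Π group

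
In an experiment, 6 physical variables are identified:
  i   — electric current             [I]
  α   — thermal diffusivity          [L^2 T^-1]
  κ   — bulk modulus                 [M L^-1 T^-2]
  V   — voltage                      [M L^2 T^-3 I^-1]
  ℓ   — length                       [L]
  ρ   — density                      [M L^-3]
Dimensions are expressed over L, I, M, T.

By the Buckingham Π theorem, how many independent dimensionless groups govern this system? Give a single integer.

2

Exponent matrix [L,I,M,T] × [i,α,κ,V,ℓ,ρ]:
  L: [ 0  2 -1  2  1 -3]
  I: [ 1  0  0 -1  0  0]
  M: [ 0  0  1  1  0  1]
  T: [ 0 -1 -2 -3  0  0]
Row reduction gives pivot columns i,α,κ,V; rank = 4
n=6, r=4 ⇒ 2 dimensionless groups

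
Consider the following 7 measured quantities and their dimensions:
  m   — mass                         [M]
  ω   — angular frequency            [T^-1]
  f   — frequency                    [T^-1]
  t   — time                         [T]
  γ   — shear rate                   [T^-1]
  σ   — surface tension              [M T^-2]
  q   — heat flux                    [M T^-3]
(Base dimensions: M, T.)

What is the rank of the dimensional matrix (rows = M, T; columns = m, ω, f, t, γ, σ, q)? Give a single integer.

Exponent matrix [M,T] × [m,ω,f,t,γ,σ,q]:
  M: [ 1  0  0  0  0  1  1]
  T: [ 0 -1 -1  1 -1 -2 -3]
RREF → pivots at {m,ω} ⇒ r = 2

2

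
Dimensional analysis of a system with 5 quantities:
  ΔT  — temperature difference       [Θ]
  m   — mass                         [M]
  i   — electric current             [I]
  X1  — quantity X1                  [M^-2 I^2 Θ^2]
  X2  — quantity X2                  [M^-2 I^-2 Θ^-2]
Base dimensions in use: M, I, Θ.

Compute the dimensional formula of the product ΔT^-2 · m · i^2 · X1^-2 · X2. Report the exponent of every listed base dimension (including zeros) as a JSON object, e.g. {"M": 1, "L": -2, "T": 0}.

Write exponents as rows M,I,Θ / cols ΔT,m,i,X1,X2:
  M: [ 0  1  0 -2 -2]
  I: [ 0  0  1  2 -2]
  Θ: [ 1  0  0  2 -2]
  [M]: (-2)·0+(1)·1+(2)·0+(-2)·-2+(1)·-2 = 3
  [I]: (-2)·0+(1)·0+(2)·1+(-2)·2+(1)·-2 = -4
  [Θ]: (-2)·1+(1)·0+(2)·0+(-2)·2+(1)·-2 = -8
⇒ M^3 I^-4 Θ^-8

{"M": 3, "I": -4, "Θ": -8}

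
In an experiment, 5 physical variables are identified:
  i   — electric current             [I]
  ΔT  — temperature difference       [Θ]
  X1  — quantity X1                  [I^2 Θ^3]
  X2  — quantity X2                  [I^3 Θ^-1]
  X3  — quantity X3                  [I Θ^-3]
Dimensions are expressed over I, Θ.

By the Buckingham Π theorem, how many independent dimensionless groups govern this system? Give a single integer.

Dimensional matrix (I×Θ by i×ΔT×X1×X2×X3):
  I: [ 1  0  2  3  1]
  Θ: [ 0  1  3 -1 -3]
Echelon form has 2 nonzero rows (pivots: i,ΔT)
Π count = n − r = 5 − 2 = 3

3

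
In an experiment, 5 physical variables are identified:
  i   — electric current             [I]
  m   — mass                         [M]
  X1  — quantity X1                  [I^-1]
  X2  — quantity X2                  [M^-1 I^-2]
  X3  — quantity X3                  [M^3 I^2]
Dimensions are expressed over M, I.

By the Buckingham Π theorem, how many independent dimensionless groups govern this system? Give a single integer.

3

Exponent matrix [M,I] × [i,m,X1,X2,X3]:
  M: [ 0  1  0 -1  3]
  I: [ 1  0 -1 -2  2]
Echelon form has 2 nonzero rows (pivots: i,m)
5 vars − rank 2 = 3 Π groups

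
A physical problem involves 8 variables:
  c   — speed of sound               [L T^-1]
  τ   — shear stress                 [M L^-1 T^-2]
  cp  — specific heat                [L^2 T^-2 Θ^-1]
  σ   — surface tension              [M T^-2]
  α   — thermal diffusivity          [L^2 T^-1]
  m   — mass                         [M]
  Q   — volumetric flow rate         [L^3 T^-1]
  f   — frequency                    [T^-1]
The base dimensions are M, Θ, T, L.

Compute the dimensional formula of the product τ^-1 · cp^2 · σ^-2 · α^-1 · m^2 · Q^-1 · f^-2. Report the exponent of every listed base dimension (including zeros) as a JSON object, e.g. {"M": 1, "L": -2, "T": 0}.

{"M": -1, "Θ": -2, "T": 6, "L": 0}

Write exponents as rows M,Θ,T,L / cols c,τ,cp,σ,α,m,Q,f:
  M: [ 0  1  0  1  0  1  0  0]
  Θ: [ 0  0 -1  0  0  0  0  0]
  T: [-1 -2 -2 -2 -1  0 -1 -1]
  L: [ 1 -1  2  0  2  0  3  0]
  [M]: (-1)·1+(2)·0+(-2)·1+(-1)·0+(2)·1+(-1)·0+(-2)·0 = -1
  [Θ]: (-1)·0+(2)·-1+(-2)·0+(-1)·0+(2)·0+(-1)·0+(-2)·0 = -2
  [T]: (-1)·-2+(2)·-2+(-2)·-2+(-1)·-1+(2)·0+(-1)·-1+(-2)·-1 = 6
  [L]: (-1)·-1+(2)·2+(-2)·0+(-1)·2+(2)·0+(-1)·3+(-2)·0 = 0
⇒ M^-1 Θ^-2 T^6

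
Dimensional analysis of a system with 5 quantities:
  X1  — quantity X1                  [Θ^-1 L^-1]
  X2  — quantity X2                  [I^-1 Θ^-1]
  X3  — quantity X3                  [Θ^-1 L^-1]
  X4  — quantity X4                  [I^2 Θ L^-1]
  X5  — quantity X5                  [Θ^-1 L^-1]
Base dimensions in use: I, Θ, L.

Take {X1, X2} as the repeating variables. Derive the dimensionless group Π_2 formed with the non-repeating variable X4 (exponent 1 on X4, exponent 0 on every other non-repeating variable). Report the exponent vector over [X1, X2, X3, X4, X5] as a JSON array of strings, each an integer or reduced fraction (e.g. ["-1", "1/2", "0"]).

["-1", "2", "0", "1", "0"]

Exponent matrix [I,Θ,L] × [X1,X2,X3,X4,X5]:
  I: [ 0 -1  0  2  0]
  Θ: [-1 -1 -1  1 -1]
  L: [-1  0 -1 -1 -1]
Echelon form has 2 nonzero rows (pivots: X1,X2)
Repeat: X1,X2; free: X3,X4,X5
RREF:
  r0: [   1    0    1    1    1]
  r1: [   0    1    0   -2    0]
  r2: [   0    0    0    0    0]
Fix exponent of X4 at 1, X3 at 0, X5 at 0; solve each RREF row for its pivot's exponent:
  r0: exp(X1) + (1)·1 = 0 ⇒ exp(X1) = -1
  r1: exp(X2) + (-2)·1 = 0 ⇒ exp(X2) = 2
Π_2 = X1^-1 · X2^2 · X4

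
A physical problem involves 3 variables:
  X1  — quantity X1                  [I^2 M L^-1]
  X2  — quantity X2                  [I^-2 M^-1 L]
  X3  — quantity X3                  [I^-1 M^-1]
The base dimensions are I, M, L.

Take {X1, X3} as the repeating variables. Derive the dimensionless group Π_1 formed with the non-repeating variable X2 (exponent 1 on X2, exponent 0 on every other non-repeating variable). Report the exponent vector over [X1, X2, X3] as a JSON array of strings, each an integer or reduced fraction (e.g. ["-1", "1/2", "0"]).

Exponent matrix [I,M,L] × [X1,X2,X3]:
  I: [ 2 -2 -1]
  M: [ 1 -1 -1]
  L: [-1  1  0]
Echelon form has 2 nonzero rows (pivots: X1,X3)
Pivot set = {X1,X3}, free = {X2}
RREF:
  r0: [   1   -1    0]
  r1: [   0    0    1]
  r2: [   0    0    0]
Fix exponent of X2 at 1; solve each RREF row for its pivot's exponent:
  r0: exp(X1) + (-1)·1 = 0 ⇒ exp(X1) = 1
  r1: exp(X3) + (0)·1 = 0 ⇒ exp(X3) = 0
Π_1 = X1 · X2

["1", "1", "0"]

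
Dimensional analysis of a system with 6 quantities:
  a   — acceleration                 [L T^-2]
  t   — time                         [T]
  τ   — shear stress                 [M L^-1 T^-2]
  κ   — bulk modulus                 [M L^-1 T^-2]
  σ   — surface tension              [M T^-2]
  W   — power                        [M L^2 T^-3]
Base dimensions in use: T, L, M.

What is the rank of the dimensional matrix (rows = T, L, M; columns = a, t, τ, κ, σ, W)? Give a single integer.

3

Write exponents as rows T,L,M / cols a,t,τ,κ,σ,W:
  T: [-2  1 -2 -2 -2 -3]
  L: [ 1  0 -1 -1  0  2]
  M: [ 0  0  1  1  1  1]
RREF → pivots at {a,t,τ} ⇒ r = 3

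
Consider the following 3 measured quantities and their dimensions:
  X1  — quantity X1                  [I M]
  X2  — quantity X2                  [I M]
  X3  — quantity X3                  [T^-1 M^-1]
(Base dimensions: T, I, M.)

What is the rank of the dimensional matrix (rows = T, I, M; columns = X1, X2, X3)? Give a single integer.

2

Write exponents as rows T,I,M / cols X1,X2,X3:
  T: [ 0  0 -1]
  I: [ 1  1  0]
  M: [ 1  1 -1]
RREF → pivots at {X1,X3} ⇒ r = 2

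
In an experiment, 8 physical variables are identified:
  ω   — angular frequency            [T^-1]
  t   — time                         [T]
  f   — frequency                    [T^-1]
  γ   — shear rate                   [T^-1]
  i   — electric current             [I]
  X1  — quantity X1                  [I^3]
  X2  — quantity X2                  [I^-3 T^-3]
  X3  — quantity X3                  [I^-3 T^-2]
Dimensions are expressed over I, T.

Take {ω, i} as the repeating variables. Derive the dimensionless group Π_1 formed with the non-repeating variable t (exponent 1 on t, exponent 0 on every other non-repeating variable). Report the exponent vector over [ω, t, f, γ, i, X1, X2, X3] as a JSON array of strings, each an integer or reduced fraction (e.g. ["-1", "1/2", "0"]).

Exponent matrix [I,T] × [ω,t,f,γ,i,X1,X2,X3]:
  I: [ 0  0  0  0  1  3 -3 -3]
  T: [-1  1 -1 -1  0  0 -3 -2]
Echelon form has 2 nonzero rows (pivots: ω,i)
Repeat: ω,i; free: t,f,γ,X1,X2,X3
RREF:
  r0: [   1   -1    1    1    0    0    3    2]
  r1: [   0    0    0    0    1    3   -3   -3]
Fix exponent of t at 1, f at 0, γ at 0, X1 at 0, X2 at 0, X3 at 0; solve each RREF row for its pivot's exponent:
  r0: exp(ω) + (-1)·1 = 0 ⇒ exp(ω) = 1
  r1: exp(i) + (0)·1 = 0 ⇒ exp(i) = 0
Π_1 = ω · t

["1", "1", "0", "0", "0", "0", "0", "0"]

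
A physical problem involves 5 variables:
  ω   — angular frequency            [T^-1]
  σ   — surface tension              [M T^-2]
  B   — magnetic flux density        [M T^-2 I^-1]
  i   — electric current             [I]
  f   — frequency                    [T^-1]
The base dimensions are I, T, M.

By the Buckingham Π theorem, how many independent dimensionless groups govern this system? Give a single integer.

2

Write exponents as rows I,T,M / cols ω,σ,B,i,f:
  I: [ 0  0 -1  1  0]
  T: [-1 -2 -2  0 -1]
  M: [ 0  1  1  0  0]
Row reduction gives pivot columns ω,σ,B; rank = 3
5 vars − rank 3 = 2 Π groups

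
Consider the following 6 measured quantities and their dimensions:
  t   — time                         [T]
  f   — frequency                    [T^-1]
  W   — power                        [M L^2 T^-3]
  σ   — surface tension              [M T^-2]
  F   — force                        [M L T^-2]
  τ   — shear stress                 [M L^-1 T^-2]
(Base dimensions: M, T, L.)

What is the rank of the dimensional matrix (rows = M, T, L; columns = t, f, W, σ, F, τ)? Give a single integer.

3

Exponent matrix [M,T,L] × [t,f,W,σ,F,τ]:
  M: [ 0  0  1  1  1  1]
  T: [ 1 -1 -3 -2 -2 -2]
  L: [ 0  0  2  0  1 -1]
Row reduction gives pivot columns t,W,σ; rank = 3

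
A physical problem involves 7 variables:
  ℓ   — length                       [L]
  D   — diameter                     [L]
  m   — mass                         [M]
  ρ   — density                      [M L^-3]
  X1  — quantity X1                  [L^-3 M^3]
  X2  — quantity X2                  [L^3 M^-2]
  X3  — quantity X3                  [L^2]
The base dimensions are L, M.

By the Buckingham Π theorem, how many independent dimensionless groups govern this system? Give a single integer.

5

Dimensional matrix (L×M by ℓ×D×m×ρ×X1×X2×X3):
  L: [ 1  1  0 -3 -3  3  2]
  M: [ 0  0  1  1  3 -2  0]
RREF → pivots at {ℓ,m} ⇒ r = 2
n=7, r=2 ⇒ 5 dimensionless groups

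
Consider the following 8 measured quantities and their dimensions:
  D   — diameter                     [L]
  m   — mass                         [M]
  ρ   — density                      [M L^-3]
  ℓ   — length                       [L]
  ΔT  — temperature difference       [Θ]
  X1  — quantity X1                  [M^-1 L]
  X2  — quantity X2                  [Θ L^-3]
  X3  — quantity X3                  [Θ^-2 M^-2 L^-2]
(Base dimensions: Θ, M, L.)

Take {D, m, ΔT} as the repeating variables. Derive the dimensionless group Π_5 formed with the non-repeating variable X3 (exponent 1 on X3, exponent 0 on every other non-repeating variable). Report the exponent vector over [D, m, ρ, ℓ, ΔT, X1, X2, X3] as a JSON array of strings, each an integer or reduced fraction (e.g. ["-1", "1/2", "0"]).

["2", "2", "0", "0", "2", "0", "0", "1"]

Write exponents as rows Θ,M,L / cols D,m,ρ,ℓ,ΔT,X1,X2,X3:
  Θ: [ 0  0  0  0  1  0  1 -2]
  M: [ 0  1  1  0  0 -1  0 -2]
  L: [ 1  0 -3  1  0  1 -3 -2]
RREF → pivots at {D,m,ΔT} ⇒ r = 3
Pivot set = {D,m,ΔT}, free = {ρ,ℓ,X1,X2,X3}
RREF:
  r0: [   1    0   -3    1    0    1   -3   -2]
  r1: [   0    1    1    0    0   -1    0   -2]
  r2: [   0    0    0    0    1    0    1   -2]
Fix exponent of X3 at 1, ρ at 0, ℓ at 0, X1 at 0, X2 at 0; solve each RREF row for its pivot's exponent:
  r0: exp(D) + (-2)·1 = 0 ⇒ exp(D) = 2
  r1: exp(m) + (-2)·1 = 0 ⇒ exp(m) = 2
  r2: exp(ΔT) + (-2)·1 = 0 ⇒ exp(ΔT) = 2
Π_5 = D^2 · m^2 · ΔT^2 · X3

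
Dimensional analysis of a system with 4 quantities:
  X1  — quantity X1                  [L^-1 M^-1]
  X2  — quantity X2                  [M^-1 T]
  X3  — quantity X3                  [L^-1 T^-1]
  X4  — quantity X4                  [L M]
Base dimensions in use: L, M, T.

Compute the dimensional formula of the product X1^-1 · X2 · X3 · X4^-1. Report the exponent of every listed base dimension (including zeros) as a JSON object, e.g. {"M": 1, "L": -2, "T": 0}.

Dimensional matrix (L×M×T by X1×X2×X3×X4):
  L: [-1  0 -1  1]
  M: [-1 -1  0  1]
  T: [ 0  1 -1  0]
  [L]: (-1)·-1+(1)·0+(1)·-1+(-1)·1 = -1
  [M]: (-1)·-1+(1)·-1+(1)·0+(-1)·1 = -1
  [T]: (-1)·0+(1)·1+(1)·-1+(-1)·0 = 0
⇒ L^-1 M^-1

{"L": -1, "M": -1, "T": 0}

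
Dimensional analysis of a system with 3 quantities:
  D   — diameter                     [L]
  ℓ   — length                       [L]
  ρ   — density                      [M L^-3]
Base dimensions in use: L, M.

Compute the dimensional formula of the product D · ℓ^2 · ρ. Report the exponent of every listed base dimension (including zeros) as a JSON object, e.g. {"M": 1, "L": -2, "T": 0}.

Write exponents as rows L,M / cols D,ℓ,ρ:
  L: [ 1  1 -3]
  M: [ 0  0  1]
  [L]: (1)·1+(2)·1+(1)·-3 = 0
  [M]: (1)·0+(2)·0+(1)·1 = 1
⇒ M

{"L": 0, "M": 1}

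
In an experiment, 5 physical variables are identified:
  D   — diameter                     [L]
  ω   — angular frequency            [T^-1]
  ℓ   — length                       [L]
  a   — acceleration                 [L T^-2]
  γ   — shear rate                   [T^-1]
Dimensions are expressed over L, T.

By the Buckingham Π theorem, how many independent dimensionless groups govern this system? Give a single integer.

Write exponents as rows L,T / cols D,ω,ℓ,a,γ:
  L: [ 1  0  1  1  0]
  T: [ 0 -1  0 -2 -1]
Row reduction gives pivot columns D,ω; rank = 2
5 vars − rank 2 = 3 Π groups

3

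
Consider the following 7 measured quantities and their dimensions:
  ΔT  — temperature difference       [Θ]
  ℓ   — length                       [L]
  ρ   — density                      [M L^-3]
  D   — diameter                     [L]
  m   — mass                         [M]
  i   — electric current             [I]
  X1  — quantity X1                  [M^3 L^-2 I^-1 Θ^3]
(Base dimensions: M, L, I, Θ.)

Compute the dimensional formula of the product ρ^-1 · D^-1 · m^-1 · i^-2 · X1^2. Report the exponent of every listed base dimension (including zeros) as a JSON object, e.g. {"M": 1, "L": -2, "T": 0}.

Write exponents as rows M,L,I,Θ / cols ΔT,ℓ,ρ,D,m,i,X1:
  M: [ 0  0  1  0  1  0  3]
  L: [ 0  1 -3  1  0  0 -2]
  I: [ 0  0  0  0  0  1 -1]
  Θ: [ 1  0  0  0  0  0  3]
  [M]: (-1)·1+(-1)·0+(-1)·1+(-2)·0+(2)·3 = 4
  [L]: (-1)·-3+(-1)·1+(-1)·0+(-2)·0+(2)·-2 = -2
  [I]: (-1)·0+(-1)·0+(-1)·0+(-2)·1+(2)·-1 = -4
  [Θ]: (-1)·0+(-1)·0+(-1)·0+(-2)·0+(2)·3 = 6
⇒ M^4 L^-2 I^-4 Θ^6

{"M": 4, "L": -2, "I": -4, "Θ": 6}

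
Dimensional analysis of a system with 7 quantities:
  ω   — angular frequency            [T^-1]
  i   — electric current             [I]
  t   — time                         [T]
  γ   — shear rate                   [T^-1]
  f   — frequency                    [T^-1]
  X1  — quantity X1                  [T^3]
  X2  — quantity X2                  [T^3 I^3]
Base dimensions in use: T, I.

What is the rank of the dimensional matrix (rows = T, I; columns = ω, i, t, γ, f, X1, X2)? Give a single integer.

2

Write exponents as rows T,I / cols ω,i,t,γ,f,X1,X2:
  T: [-1  0  1 -1 -1  3  3]
  I: [ 0  1  0  0  0  0  3]
RREF → pivots at {ω,i} ⇒ r = 2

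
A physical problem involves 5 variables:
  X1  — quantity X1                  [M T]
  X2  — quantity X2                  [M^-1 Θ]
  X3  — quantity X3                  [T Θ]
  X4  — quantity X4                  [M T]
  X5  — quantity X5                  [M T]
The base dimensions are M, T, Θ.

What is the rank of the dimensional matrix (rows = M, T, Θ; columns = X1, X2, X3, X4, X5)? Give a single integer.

Dimensional matrix (M×T×Θ by X1×X2×X3×X4×X5):
  M: [ 1 -1  0  1  1]
  T: [ 1  0  1  1  1]
  Θ: [ 0  1  1  0  0]
Row reduction gives pivot columns X1,X2; rank = 2

2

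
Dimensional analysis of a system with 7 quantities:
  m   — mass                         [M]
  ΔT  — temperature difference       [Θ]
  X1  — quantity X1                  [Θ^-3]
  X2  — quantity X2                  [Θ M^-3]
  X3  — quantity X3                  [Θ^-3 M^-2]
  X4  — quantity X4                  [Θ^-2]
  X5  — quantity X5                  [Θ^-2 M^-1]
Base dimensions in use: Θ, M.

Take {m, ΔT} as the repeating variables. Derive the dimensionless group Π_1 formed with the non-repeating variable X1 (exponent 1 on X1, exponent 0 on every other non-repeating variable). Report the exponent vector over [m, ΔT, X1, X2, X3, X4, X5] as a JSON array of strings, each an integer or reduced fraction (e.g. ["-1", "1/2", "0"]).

["0", "3", "1", "0", "0", "0", "0"]

Dimensional matrix (Θ×M by m×ΔT×X1×X2×X3×X4×X5):
  Θ: [ 0  1 -3  1 -3 -2 -2]
  M: [ 1  0  0 -3 -2  0 -1]
Row reduction gives pivot columns m,ΔT; rank = 2
Repeat: m,ΔT; free: X1,X2,X3,X4,X5
RREF:
  r0: [   1    0    0   -3   -2    0   -1]
  r1: [   0    1   -3    1   -3   -2   -2]
Fix exponent of X1 at 1, X2 at 0, X3 at 0, X4 at 0, X5 at 0; solve each RREF row for its pivot's exponent:
  r0: exp(m) + (0)·1 = 0 ⇒ exp(m) = 0
  r1: exp(ΔT) + (-3)·1 = 0 ⇒ exp(ΔT) = 3
Π_1 = ΔT^3 · X1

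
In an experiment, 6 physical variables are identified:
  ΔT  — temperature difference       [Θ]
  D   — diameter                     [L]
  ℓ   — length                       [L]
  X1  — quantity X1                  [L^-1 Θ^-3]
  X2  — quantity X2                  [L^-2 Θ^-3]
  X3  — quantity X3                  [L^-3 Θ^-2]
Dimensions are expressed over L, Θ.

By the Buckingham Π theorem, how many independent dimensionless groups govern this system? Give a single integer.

4

Write exponents as rows L,Θ / cols ΔT,D,ℓ,X1,X2,X3:
  L: [ 0  1  1 -1 -2 -3]
  Θ: [ 1  0  0 -3 -3 -2]
Row reduction gives pivot columns ΔT,D; rank = 2
6 vars − rank 2 = 4 Π groups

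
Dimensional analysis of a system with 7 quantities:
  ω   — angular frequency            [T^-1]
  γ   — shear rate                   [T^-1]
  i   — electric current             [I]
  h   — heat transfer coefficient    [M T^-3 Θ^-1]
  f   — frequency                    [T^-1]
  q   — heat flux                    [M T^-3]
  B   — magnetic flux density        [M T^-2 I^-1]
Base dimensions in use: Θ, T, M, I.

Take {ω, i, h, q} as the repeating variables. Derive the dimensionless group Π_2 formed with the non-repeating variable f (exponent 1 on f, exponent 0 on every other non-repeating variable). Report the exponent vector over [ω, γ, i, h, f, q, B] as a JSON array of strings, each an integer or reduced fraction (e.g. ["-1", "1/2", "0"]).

Dimensional matrix (Θ×T×M×I by ω×γ×i×h×f×q×B):
  Θ: [ 0  0  0 -1  0  0  0]
  T: [-1 -1  0 -3 -1 -3 -2]
  M: [ 0  0  0  1  0  1  1]
  I: [ 0  0  1  0  0  0 -1]
Row reduction gives pivot columns ω,i,h,q; rank = 4
Repeat: ω,i,h,q; free: γ,f,B
RREF:
  r0: [   1    1    0    0    1    0   -1]
  r1: [   0    0    1    0    0    0   -1]
  r2: [   0    0    0    1    0    0    0]
  r3: [   0    0    0    0    0    1    1]
Fix exponent of f at 1, γ at 0, B at 0; solve each RREF row for its pivot's exponent:
  r0: exp(ω) + (1)·1 = 0 ⇒ exp(ω) = -1
  r1: exp(i) + (0)·1 = 0 ⇒ exp(i) = 0
  r2: exp(h) + (0)·1 = 0 ⇒ exp(h) = 0
  r3: exp(q) + (0)·1 = 0 ⇒ exp(q) = 0
Π_2 = ω^-1 · f

["-1", "0", "0", "0", "1", "0", "0"]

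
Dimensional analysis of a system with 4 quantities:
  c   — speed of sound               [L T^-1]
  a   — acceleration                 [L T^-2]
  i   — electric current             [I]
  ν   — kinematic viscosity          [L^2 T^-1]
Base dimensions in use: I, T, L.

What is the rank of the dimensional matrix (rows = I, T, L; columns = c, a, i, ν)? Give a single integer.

3

Write exponents as rows I,T,L / cols c,a,i,ν:
  I: [ 0  0  1  0]
  T: [-1 -2  0 -1]
  L: [ 1  1  0  2]
RREF → pivots at {c,a,i} ⇒ r = 3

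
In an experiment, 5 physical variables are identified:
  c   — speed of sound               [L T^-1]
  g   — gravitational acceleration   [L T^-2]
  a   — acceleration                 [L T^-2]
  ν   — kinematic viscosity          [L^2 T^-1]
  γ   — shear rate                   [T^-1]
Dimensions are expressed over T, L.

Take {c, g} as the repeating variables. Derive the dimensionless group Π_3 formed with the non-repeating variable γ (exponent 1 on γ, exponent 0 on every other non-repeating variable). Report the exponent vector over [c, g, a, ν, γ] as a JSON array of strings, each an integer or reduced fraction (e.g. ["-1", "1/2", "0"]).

Dimensional matrix (T×L by c×g×a×ν×γ):
  T: [-1 -2 -2 -1 -1]
  L: [ 1  1  1  2  0]
Echelon form has 2 nonzero rows (pivots: c,g)
Pivot set = {c,g}, free = {a,ν,γ}
RREF:
  r0: [   1    0    0    3   -1]
  r1: [   0    1    1   -1    1]
Fix exponent of γ at 1, a at 0, ν at 0; solve each RREF row for its pivot's exponent:
  r0: exp(c) + (-1)·1 = 0 ⇒ exp(c) = 1
  r1: exp(g) + (1)·1 = 0 ⇒ exp(g) = -1
Π_3 = c · g^-1 · γ

["1", "-1", "0", "0", "1"]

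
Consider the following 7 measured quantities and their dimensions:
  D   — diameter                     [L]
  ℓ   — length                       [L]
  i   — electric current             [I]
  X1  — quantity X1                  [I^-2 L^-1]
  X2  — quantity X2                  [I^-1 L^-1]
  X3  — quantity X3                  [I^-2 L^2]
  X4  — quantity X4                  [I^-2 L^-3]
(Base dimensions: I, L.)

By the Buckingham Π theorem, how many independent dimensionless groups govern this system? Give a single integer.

5

Dimensional matrix (I×L by D×ℓ×i×X1×X2×X3×X4):
  I: [ 0  0  1 -2 -1 -2 -2]
  L: [ 1  1  0 -1 -1  2 -3]
Echelon form has 2 nonzero rows (pivots: D,i)
n=7, r=2 ⇒ 5 dimensionless groups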